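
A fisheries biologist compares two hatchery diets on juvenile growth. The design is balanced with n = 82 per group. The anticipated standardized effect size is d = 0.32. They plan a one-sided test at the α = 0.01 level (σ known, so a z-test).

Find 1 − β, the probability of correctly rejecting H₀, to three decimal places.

Power ≈ 0.391

Noncentrality parameter: δ = d·√(n/2) = 0.32 × √(82/2) = 2.0490
One-sided α = 0.01 → critical value z_{0.01} = 2.326.
Power = P(Z > 2.326 − δ) = Φ(-0.277) = 0.3908.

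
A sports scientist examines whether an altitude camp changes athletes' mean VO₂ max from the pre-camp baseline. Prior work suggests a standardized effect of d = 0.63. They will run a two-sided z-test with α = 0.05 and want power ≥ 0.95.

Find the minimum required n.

For power 0.95 need Φ(δ − z_{0.025}) = 0.95, so δ = z_{0.025} + z_{0.05} = 1.960 + 1.645 = 3.605.
(The Φ(−δ − z_{α/2}) term is vanishingly small for δ > 0 and is dropped in the standard sample-size formula.)
δ = d·√n ⇒ n = (δ/d)² = (3.605 / 0.63)² = 32.74.
Rounding up, n = 33.

n = 33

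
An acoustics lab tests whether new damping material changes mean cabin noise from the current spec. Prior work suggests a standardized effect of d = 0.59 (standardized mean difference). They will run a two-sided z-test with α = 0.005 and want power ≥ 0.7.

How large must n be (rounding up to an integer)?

n = 32

Set Φ(δ − 2.807) = 0.7; then δ − 2.807 = Φ⁻¹(0.7) = 0.524, giving δ = 3.331.
(Ignoring the negligible lower-tail rejection probability gives the usual closed-form inversion.)
δ = d·√n ⇒ n = (δ/d)² = (3.331 / 0.59)² = 31.88.
Rounding up, n = 32.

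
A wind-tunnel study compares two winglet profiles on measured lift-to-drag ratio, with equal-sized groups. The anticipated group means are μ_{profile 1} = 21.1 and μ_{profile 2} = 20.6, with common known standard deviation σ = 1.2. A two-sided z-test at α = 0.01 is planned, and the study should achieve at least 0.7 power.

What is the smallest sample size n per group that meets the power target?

Standardized effect: d = |μ_{profile 1} − μ_{profile 2}| / σ = |21.1 − 20.6| / 1.2 = 0.4167
Set Φ(δ − 2.576) = 0.7; then δ − 2.576 = Φ⁻¹(0.7) = 0.524, giving δ = 3.100.
(The Φ(−δ − z_{α/2}) term is vanishingly small for δ > 0 and is dropped in the standard sample-size formula.)
δ = d·√(n/2) ⇒ n = 2(δ/d)² = 2 × (3.100 / 0.4167)² = 110.72.
Rounding up, n = 111 per group.

n = 111 per group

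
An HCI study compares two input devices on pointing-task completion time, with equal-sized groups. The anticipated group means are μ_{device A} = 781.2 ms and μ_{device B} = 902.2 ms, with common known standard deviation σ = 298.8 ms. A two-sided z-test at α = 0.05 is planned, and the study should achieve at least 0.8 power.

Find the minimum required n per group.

Standardized effect: d = |μ_{device A} − μ_{device B}| / σ = |781.2 − 902.2| / 298.8 = 0.4050
Set Φ(δ − 1.960) = 0.8; then δ − 1.960 = Φ⁻¹(0.8) = 0.842, giving δ = 2.802.
(The Φ(−δ − z_{α/2}) term is vanishingly small for δ > 0 and is dropped in the standard sample-size formula.)
δ = d·√(n/2) ⇒ n = 2(δ/d)² = 2 × (2.802 / 0.4050)² = 95.73.
Round up to the next whole unit.

n = 96 per group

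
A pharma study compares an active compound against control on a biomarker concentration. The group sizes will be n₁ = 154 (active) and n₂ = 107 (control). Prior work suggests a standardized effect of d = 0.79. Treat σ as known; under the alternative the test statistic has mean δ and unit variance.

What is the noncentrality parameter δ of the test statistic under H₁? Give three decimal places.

δ = d / √(1/n₁ + 1/n₂) = 0.79 / √(1/154 + 1/107) = 6.2771

δ ≈ 6.277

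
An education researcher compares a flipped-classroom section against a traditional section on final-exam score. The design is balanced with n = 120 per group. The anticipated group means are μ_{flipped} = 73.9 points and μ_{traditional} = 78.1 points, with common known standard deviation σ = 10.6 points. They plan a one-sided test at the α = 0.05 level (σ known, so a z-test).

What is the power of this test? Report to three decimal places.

Power ≈ 0.923

Standardized effect: d = |μ_{flipped} − μ_{traditional}| / σ = |73.9 − 78.1| / 10.6 = 0.3962
Noncentrality parameter: δ = d·√(n/2) = 0.3962 × √(120/2) = 3.0692
Critical value for a one-sided test at α = 0.05: z_α = 1.645.
Power = P(Z > 1.645 − δ) = Φ(1.424) = 0.9228.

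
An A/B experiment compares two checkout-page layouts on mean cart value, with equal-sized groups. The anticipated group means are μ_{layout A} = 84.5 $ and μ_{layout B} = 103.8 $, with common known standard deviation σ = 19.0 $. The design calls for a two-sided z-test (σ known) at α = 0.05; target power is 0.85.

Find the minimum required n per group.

Standardized effect: d = |μ_{layout A} − μ_{layout B}| / σ = |84.5 − 103.8| / 19.0 = 1.0158
Set Φ(δ − 1.960) = 0.85; then δ − 1.960 = Φ⁻¹(0.85) = 1.036, giving δ = 2.996.
(For δ > 0 the lower-tail rejection region contributes negligibly to power, so the one-term inversion is standard.)
δ = d·√(n/2) ⇒ n = 2(δ/d)² = 2 × (2.996 / 1.0158)² = 17.40.
Rounding up, n = 18 per group.

n = 18 per group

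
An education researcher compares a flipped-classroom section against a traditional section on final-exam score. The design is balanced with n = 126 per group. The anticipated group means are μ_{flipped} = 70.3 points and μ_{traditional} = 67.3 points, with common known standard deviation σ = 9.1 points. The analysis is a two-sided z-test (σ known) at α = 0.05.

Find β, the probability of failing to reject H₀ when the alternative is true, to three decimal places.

β ≈ 0.256

Standardized effect: d = |μ_{flipped} − μ_{traditional}| / σ = |70.3 − 67.3| / 9.1 = 0.3297
Noncentrality parameter: δ = d·√(n/2) = 0.3297 × √(126/2) = 2.6167
Two-sided α = 0.05 → critical value z_{0.025} = 1.960.
Power = Φ(δ − 1.960) + Φ(−δ − 1.960) = Φ(0.657) + Φ(-4.577) = 0.7443 + 0.0000 = 0.7443.
Type II error: β = 1 − power = 1 − 0.7443 = 0.2557.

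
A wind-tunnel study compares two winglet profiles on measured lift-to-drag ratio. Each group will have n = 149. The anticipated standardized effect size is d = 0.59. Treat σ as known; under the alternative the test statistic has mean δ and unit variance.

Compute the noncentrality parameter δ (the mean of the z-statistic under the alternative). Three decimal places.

The noncentrality parameter scales effect size by the design's sample-size factor: δ = d·√(n/2) = 0.59 × √(149/2) = 5.0925

δ ≈ 5.092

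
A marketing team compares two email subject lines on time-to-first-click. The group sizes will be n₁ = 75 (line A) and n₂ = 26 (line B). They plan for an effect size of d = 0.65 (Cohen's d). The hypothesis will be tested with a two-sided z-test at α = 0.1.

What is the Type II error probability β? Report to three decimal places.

Noncentrality parameter: λ = d / √(1/n₁ + 1/n₂) = 0.65 / √(1/75 + 1/26) = 2.8561
Two-sided α = 0.1 → critical value z_{0.05} = 1.645.
Power = Φ(λ − 1.645) + Φ(−λ − 1.645) = Φ(1.211) + Φ(-4.501) = 0.8871 + 0.0000 = 0.8871.
Type II error: β = 1 − power = 1 − 0.8871 = 0.1129.

β ≈ 0.113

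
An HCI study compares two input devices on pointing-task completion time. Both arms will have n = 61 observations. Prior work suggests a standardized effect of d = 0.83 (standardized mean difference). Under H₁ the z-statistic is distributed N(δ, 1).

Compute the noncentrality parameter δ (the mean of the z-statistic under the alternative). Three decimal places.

The noncentrality parameter scales effect size by the design's sample-size factor: δ = d·√(n/2) = 0.83 × √(61/2) = 4.5838

δ ≈ 4.584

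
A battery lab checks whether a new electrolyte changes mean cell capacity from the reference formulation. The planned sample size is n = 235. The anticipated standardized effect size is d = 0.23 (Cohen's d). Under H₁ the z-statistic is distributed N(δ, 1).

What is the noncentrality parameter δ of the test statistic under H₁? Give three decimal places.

δ = d·√n = 0.23 × √235 = 3.5258

δ ≈ 3.526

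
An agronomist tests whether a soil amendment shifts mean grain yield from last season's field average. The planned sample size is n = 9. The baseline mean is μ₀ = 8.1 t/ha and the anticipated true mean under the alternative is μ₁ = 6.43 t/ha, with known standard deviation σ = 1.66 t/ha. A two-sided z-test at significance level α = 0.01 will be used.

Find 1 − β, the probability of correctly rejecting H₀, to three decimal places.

Standardized effect: d = |μ₁ − μ₀| / σ = |6.43 − 8.1| / 1.66 = 1.0060
Noncentrality parameter: δ = d·√n = 1.0060 × √9 = 3.0181
Critical value for a two-sided test at α = 0.01: z_{α/2} = 2.576.
Power = Φ(δ − 2.576) + Φ(−δ − 2.576) = Φ(0.442) + Φ(-5.594) = 0.6708 + 0.0000 = 0.6708.

Power ≈ 0.671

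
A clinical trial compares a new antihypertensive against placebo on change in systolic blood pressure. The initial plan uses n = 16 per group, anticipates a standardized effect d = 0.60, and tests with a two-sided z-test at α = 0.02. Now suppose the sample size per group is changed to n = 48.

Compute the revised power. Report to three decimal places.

With n = 48 per group: δ = d·√(n/2) = 0.60 × √(48/2) = 2.9394. Critical value z_{0.01} = 2.326.
Revised power = Φ(δ − 2.326) + Φ(−δ − 2.326) = Φ(0.613) + Φ(-5.266) = 0.7301 + 0.0000 = 0.7301.

Power ≈ 0.730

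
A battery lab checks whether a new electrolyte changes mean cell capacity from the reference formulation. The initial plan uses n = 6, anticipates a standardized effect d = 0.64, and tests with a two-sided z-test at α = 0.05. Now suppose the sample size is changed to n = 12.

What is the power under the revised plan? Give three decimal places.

Power ≈ 0.601

With n = 12: δ = d·√n = 0.64 × √12 = 2.2170. Critical value z_{0.025} = 1.960.
Revised power = Φ(δ − 1.960) + Φ(−δ − 1.960) = Φ(0.257) + Φ(-4.177) = 0.6014 + 0.0000 = 0.6014.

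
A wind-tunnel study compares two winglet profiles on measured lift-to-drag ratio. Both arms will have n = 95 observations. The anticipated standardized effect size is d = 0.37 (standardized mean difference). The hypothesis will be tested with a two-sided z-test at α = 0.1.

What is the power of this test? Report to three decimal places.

Noncentrality parameter: δ = d·√(n/2) = 0.37 × √(95/2) = 2.5500
Two-sided α = 0.1 → critical value z_{0.05} = 1.645.
Power = Φ(δ − 1.645) + Φ(−δ − 1.645) = Φ(0.905) + Φ(-4.195) = 0.8173 + 0.0000 = 0.8173.

Power ≈ 0.817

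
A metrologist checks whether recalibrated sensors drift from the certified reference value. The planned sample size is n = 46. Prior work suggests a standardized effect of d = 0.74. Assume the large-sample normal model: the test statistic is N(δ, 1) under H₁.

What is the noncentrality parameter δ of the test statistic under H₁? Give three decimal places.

δ ≈ 5.019

The noncentrality parameter scales effect size by the design's sample-size factor: δ = d·√n = 0.74 × √46 = 5.0189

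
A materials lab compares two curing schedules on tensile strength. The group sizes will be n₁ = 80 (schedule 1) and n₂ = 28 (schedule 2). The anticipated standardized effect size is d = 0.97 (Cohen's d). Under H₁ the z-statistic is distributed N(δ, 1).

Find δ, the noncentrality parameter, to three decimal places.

δ ≈ 4.418

δ = d / √(1/n₁ + 1/n₂) = 0.97 / √(1/80 + 1/28) = 4.4176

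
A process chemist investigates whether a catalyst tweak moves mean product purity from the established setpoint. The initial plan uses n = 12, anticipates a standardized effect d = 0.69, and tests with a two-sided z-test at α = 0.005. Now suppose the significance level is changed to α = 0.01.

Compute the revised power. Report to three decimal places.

Power ≈ 0.426

δ = d·√n = 0.69 × √12 = 2.3902 (unchanged). New critical value: z_{0.005} = 2.576.
Revised power = Φ(δ − 2.576) + Φ(−δ − 2.576) = Φ(-0.186) + Φ(-4.966) = 0.4264 + 0.0000 = 0.4264.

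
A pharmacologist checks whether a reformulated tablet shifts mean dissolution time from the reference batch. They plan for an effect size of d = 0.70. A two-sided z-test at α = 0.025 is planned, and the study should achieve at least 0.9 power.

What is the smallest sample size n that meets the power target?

For power 0.9 need Φ(δ − z_{0.0125}) = 0.9, so δ = z_{0.0125} + z_{0.10} = 2.241 + 1.282 = 3.523.
(The Φ(−δ − z_{α/2}) term is vanishingly small for δ > 0 and is dropped in the standard sample-size formula.)
δ = d·√n ⇒ n = (δ/d)² = (3.523 / 0.70)² = 25.33.
Rounding up, n = 26.

n = 26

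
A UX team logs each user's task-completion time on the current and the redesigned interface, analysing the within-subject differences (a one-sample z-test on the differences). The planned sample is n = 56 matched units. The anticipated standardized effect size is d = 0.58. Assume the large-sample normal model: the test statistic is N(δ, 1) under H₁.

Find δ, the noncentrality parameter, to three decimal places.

δ ≈ 4.340

δ = d·√n = 0.58 × √56 = 4.3403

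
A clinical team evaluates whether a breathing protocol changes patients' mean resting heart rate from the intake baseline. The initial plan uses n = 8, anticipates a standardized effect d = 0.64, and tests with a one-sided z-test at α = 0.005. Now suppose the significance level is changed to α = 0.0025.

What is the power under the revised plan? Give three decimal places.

Power ≈ 0.159

δ = d·√n = 0.64 × √8 = 1.8102 (unchanged). New critical value: z_{0.0025} = 2.807.
Revised power = Φ(δ − 2.807) = Φ(-0.997) = 0.1594.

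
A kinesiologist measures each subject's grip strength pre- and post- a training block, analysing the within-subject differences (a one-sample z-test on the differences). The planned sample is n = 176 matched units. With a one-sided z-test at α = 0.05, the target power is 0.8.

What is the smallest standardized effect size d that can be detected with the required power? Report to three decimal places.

d ≈ 0.187

Need Φ(δ − 1.645) = 0.8, so δ = 1.645 + 0.842 = 2.486.
δ = d·√n ⇒ d = δ/√n = 2.486/√176 = 0.1874.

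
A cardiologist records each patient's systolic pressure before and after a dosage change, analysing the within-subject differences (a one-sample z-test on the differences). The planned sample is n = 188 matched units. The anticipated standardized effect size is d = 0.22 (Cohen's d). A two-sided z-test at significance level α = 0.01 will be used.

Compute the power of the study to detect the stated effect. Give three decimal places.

Power ≈ 0.670

Noncentrality parameter: δ = d·√n = 0.22 × √188 = 3.0165
Two-sided α = 0.01 → critical value z_{0.005} = 2.576.
Power = Φ(δ − 2.576) + Φ(−δ − 2.576) = Φ(0.441) + Φ(-5.592) = 0.6703 + 0.0000 = 0.6703.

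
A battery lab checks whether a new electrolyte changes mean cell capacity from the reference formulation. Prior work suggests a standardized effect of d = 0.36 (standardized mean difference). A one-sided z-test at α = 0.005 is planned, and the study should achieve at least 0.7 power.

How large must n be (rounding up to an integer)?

n = 75

Set Φ(δ − 2.576) = 0.7; then δ − 2.576 = Φ⁻¹(0.7) = 0.524, giving δ = 3.100.
δ = d·√n ⇒ n = (δ/d)² = (3.100 / 0.36)² = 74.16.
Round up to the next whole unit.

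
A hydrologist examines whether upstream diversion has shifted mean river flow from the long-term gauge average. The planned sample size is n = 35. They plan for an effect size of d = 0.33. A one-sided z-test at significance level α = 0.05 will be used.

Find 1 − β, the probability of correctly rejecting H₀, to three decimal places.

Noncentrality parameter: δ = d·√n = 0.33 × √35 = 1.9523
Critical value for a one-sided test at α = 0.05: z_α = 1.645.
Power = Φ(δ − 1.645) = Φ(0.307) = 0.6208.

Power ≈ 0.621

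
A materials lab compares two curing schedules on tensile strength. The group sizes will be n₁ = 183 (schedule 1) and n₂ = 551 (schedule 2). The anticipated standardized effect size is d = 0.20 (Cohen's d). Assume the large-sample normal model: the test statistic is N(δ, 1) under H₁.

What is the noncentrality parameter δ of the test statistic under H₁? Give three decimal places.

δ = d / √(1/n₁ + 1/n₂) = 0.20 / √(1/183 + 1/551) = 2.3441

δ ≈ 2.344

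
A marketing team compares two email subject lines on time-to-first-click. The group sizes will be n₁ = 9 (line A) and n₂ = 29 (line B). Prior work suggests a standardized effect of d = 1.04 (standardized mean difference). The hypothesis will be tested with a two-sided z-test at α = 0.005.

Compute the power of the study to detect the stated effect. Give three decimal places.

Noncentrality parameter: δ = d / √(1/n₁ + 1/n₂) = 1.04 / √(1/9 + 1/29) = 2.7256
Critical value for a two-sided test at α = 0.005: z_{α/2} = 2.807.
Power = Φ(δ − 2.807) + Φ(−δ − 2.807) = Φ(-0.081) + Φ(-5.533) = 0.4675 + 0.0000 = 0.4675.

Power ≈ 0.468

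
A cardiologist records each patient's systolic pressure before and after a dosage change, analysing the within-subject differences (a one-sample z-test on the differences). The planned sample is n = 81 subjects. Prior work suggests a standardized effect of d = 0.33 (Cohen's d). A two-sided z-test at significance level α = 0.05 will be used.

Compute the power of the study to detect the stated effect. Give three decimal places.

Power ≈ 0.844

Noncentrality parameter: δ = d·√n = 0.33 × √81 = 2.9700
Critical value for a two-sided test at α = 0.05: z_{α/2} = 1.960.
Power = Φ(δ − 1.960) + Φ(−δ − 1.960) = Φ(1.010) + Φ(-4.930) = 0.8438 + 0.0000 = 0.8438.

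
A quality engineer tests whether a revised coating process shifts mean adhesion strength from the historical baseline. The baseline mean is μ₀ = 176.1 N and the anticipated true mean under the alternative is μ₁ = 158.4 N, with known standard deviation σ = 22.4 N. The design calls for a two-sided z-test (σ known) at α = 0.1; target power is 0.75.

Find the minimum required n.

n = 9

Standardized effect: d = |μ₁ − μ₀| / σ = |158.4 − 176.1| / 22.4 = 0.7902
Set Φ(δ − 1.645) = 0.75; then δ − 1.645 = Φ⁻¹(0.75) = 0.674, giving δ = 2.319.
(Ignoring the negligible lower-tail rejection probability gives the usual closed-form inversion.)
δ = d·√n ⇒ n = (δ/d)² = (2.319 / 0.7902)² = 8.62.
Rounding up, n = 9.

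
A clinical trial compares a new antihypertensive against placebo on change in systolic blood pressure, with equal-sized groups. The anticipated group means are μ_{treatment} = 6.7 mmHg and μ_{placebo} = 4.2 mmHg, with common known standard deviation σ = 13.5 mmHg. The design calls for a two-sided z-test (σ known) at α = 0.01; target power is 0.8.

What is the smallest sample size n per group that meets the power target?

Standardized effect: d = |μ_{treatment} − μ_{placebo}| / σ = |6.7 − 4.2| / 13.5 = 0.1852
For power 0.8 need Φ(δ − z_{0.005}) = 0.8, so δ = z_{0.005} + z_{0.20} = 2.576 + 0.842 = 3.417.
(For δ > 0 the lower-tail rejection region contributes negligibly to power, so the one-term inversion is standard.)
δ = d·√(n/2) ⇒ n = 2(δ/d)² = 2 × (3.417 / 0.1852)² = 681.12.
Rounding up, n = 682 per group.

n = 682 per group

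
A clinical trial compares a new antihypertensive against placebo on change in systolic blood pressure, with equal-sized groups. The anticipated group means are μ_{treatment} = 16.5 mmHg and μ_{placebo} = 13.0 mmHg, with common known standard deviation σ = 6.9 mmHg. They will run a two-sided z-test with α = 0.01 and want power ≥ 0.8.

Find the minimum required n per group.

Standardized effect: d = |μ_{treatment} − μ_{placebo}| / σ = |16.5 − 13.0| / 6.9 = 0.5072
For power 0.8 need Φ(δ − z_{0.005}) = 0.8, so δ = z_{0.005} + z_{0.20} = 2.576 + 0.842 = 3.417.
(For δ > 0 the lower-tail rejection region contributes negligibly to power, so the one-term inversion is standard.)
δ = d·√(n/2) ⇒ n = 2(δ/d)² = 2 × (3.417 / 0.5072)² = 90.78.
Round up to the next whole unit.

n = 91 per group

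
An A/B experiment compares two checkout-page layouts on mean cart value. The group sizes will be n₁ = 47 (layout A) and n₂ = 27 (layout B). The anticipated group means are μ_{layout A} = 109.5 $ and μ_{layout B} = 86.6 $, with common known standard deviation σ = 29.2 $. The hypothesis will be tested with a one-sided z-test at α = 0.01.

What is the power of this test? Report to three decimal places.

Standardized effect: d = |μ_{layout A} − μ_{layout B}| / σ = |109.5 − 86.6| / 29.2 = 0.7842
Noncentrality parameter: δ = d / √(1/n₁ + 1/n₂) = 0.7842 / √(1/47 + 1/27) = 3.2476
One-sided α = 0.01 → critical value z_{0.01} = 2.326.
Power = Φ(δ − 2.326) = Φ(0.921) = 0.8216.

Power ≈ 0.822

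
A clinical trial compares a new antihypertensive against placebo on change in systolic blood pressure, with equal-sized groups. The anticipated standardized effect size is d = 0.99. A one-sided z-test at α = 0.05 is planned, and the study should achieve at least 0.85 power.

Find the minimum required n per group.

n = 15 per group

Set Φ(δ − 1.645) = 0.85; then δ − 1.645 = Φ⁻¹(0.85) = 1.036, giving δ = 2.681.
δ = d·√(n/2) ⇒ n = 2(δ/d)² = 2 × (2.681 / 0.99)² = 14.67.
Rounding up, n = 15 per group.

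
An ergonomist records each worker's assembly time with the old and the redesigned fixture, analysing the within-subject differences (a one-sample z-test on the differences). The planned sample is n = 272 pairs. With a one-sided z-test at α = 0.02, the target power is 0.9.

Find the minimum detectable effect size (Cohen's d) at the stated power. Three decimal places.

Need Φ(δ − 2.054) = 0.9, so δ = 2.054 + 1.282 = 3.335.
δ = d·√n ⇒ d = δ/√n = 3.335/√272 = 0.2022.

d ≈ 0.202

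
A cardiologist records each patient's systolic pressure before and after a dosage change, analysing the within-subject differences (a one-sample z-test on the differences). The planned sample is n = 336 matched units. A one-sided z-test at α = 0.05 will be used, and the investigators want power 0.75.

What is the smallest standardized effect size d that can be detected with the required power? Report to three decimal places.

d ≈ 0.127

Required noncentrality: δ = z_{0.05} + z_{0.25} = 1.645 + 0.674 = 2.319.
δ = d·√n ⇒ d = δ/√n = 2.319/√336 = 0.1265.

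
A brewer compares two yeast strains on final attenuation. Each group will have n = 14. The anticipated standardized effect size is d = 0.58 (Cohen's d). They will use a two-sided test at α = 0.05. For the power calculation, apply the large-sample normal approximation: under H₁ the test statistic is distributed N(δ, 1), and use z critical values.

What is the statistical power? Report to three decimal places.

Noncentrality parameter: δ = d·√(n/2) = 0.58 × √(14/2) = 1.5345
Critical value for a two-sided test at α = 0.05: z_{α/2} = 1.960.
Power = Φ(δ − 1.960) + Φ(−δ − 1.960) = Φ(-0.425) + Φ(-3.494) = 0.3353 + 0.0002 = 0.3355.

Power ≈ 0.335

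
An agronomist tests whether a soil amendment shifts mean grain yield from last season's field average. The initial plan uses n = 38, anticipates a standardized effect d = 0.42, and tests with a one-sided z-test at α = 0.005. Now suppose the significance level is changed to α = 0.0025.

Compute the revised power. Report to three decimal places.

Power ≈ 0.414

δ = d·√n = 0.42 × √38 = 2.5891 (unchanged). New critical value: z_{0.0025} = 2.807.
Revised power = Φ(δ − 2.807) = Φ(-0.218) = 0.4137.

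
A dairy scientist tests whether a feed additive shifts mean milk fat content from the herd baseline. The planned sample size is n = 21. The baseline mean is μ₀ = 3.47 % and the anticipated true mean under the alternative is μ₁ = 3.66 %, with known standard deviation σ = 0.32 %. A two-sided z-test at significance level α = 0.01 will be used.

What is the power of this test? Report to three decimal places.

Standardized effect: d = |μ₁ − μ₀| / σ = |3.66 − 3.47| / 0.32 = 0.5938
Noncentrality parameter: δ = d·√n = 0.5938 × √21 = 2.7209
Two-sided α = 0.01 → critical value z_{0.005} = 2.576.
Power = Φ(δ − 2.576) + Φ(−δ − 2.576) = Φ(0.145) + Φ(-5.297) = 0.5577 + 0.0000 = 0.5577.

Power ≈ 0.558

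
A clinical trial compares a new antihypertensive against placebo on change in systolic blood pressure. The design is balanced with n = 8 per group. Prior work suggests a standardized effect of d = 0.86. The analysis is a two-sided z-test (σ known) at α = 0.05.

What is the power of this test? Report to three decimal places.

Power ≈ 0.405

Noncentrality parameter: δ = d·√(n/2) = 0.86 × √(8/2) = 1.7200
Critical value for a two-sided test at α = 0.05: z_{α/2} = 1.960.
Power = Φ(δ − 1.960) + Φ(−δ − 1.960) = Φ(-0.240) + Φ(-3.680) = 0.4052 + 0.0001 = 0.4053.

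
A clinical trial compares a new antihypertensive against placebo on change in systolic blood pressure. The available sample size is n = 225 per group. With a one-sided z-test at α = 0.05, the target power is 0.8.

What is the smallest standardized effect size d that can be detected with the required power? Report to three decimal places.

Required noncentrality: δ = z_{0.05} + z_{0.20} = 1.645 + 0.842 = 2.486.
δ = d·√(n/2) ⇒ d = δ/√(n/2) = 2.486/√(225/2) = 0.2344.

d ≈ 0.234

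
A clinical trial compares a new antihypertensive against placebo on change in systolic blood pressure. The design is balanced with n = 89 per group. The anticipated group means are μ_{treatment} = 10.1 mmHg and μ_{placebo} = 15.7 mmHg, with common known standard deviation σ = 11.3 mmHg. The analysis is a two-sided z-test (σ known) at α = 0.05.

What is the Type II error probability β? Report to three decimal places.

Standardized effect: d = |μ_{treatment} − μ_{placebo}| / σ = |10.1 − 15.7| / 11.3 = 0.4956
Noncentrality parameter: δ = d·√(n/2) = 0.4956 × √(89/2) = 3.3059
Critical value for a two-sided test at α = 0.05: z_{α/2} = 1.960.
Power = Φ(δ − 1.960) + Φ(−δ − 1.960) = Φ(1.346) + Φ(-5.266) = 0.9108 + 0.0000 = 0.9108.
Type II error: β = 1 − power = 1 − 0.9108 = 0.0892.

β ≈ 0.089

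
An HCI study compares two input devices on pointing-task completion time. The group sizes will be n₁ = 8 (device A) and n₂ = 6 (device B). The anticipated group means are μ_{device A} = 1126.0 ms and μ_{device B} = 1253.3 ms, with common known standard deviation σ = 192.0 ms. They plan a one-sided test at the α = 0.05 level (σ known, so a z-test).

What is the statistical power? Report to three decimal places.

Standardized effect: d = |μ_{device A} − μ_{device B}| / σ = |1126.0 − 1253.3| / 192.0 = 0.6630
Noncentrality parameter: δ = d / √(1/n₁ + 1/n₂) = 0.6630 / √(1/8 + 1/6) = 1.2277
Critical value for a one-sided test at α = 0.05: z_α = 1.645.
Power = P(Z > 1.645 − δ) = Φ(-0.417) = 0.3383.

Power ≈ 0.338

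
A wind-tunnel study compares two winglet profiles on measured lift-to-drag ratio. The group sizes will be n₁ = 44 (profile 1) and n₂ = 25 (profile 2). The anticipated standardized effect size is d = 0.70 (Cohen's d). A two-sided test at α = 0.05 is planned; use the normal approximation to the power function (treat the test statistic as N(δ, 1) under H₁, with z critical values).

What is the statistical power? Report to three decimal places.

Noncentrality parameter: λ = d / √(1/n₁ + 1/n₂) = 0.70 / √(1/44 + 1/25) = 2.7949
Critical value for a two-sided test at α = 0.05: z_{α/2} = 1.960.
Power = Φ(λ − 1.960) + Φ(−λ − 1.960) = Φ(0.835) + Φ(-4.755) = 0.7981 + 0.0000 = 0.7981.

Power ≈ 0.798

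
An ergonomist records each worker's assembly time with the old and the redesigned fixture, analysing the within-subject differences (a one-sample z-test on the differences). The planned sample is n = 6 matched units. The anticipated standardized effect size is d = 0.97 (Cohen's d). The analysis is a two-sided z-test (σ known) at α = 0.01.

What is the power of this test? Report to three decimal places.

Power ≈ 0.421

Noncentrality parameter: δ = d·√n = 0.97 × √6 = 2.3760
Two-sided α = 0.01 → critical value z_{0.005} = 2.576.
Power = Φ(δ − 2.576) + Φ(−δ − 2.576) = Φ(-0.200) + Φ(-4.952) = 0.4208 + 0.0000 = 0.4208.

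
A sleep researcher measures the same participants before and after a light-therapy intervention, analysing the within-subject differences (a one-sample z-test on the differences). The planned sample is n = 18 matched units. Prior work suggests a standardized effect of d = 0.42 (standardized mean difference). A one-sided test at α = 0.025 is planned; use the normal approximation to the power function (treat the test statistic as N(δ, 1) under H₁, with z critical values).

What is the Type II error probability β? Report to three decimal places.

β ≈ 0.571

Noncentrality parameter: δ = d·√n = 0.42 × √18 = 1.7819
Critical value for a one-sided test at α = 0.025: z_α = 1.960.
Power = P(Z > 1.960 − δ) = Φ(-0.178) = 0.4293.
Type II error: β = 1 − power = 1 − 0.4293 = 0.5707.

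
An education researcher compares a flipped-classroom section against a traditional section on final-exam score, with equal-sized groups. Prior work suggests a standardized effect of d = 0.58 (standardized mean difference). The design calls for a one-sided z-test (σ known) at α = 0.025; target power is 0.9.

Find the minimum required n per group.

n = 63 per group

For power 0.9 need Φ(δ − z_{0.025}) = 0.9, so δ = z_{0.025} + z_{0.10} = 1.960 + 1.282 = 3.242.
δ = d·√(n/2) ⇒ n = 2(δ/d)² = 2 × (3.242 / 0.58)² = 62.47.
Round up to the next whole unit.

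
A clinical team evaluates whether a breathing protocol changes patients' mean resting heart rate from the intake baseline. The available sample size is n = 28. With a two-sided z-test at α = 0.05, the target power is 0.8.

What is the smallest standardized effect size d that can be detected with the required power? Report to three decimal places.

Required noncentrality: δ = z_{0.025} + z_{0.20} = 1.960 + 0.842 = 2.802.
(The second rejection-region term Φ(−δ − z_{α/2}) is negligible and dropped.)
δ = d·√n ⇒ d = δ/√n = 2.802/√28 = 0.5294.

d ≈ 0.529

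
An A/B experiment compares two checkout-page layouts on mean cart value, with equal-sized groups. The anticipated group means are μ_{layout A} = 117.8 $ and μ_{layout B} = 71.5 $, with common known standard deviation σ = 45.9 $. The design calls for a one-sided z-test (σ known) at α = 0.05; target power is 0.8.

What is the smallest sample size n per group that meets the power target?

Standardized effect: d = |μ_{layout A} − μ_{layout B}| / σ = |117.8 − 71.5| / 45.9 = 1.0087
For power 0.8 need Φ(δ − z_{0.05}) = 0.8, so δ = z_{0.05} + z_{0.20} = 1.645 + 0.842 = 2.486.
δ = d·√(n/2) ⇒ n = 2(δ/d)² = 2 × (2.486 / 1.0087)² = 12.15.
Round up to the next whole unit.

n = 13 per group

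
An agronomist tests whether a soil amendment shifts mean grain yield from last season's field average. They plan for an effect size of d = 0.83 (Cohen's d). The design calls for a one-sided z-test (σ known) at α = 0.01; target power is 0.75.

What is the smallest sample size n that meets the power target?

n = 14

For power 0.75 need Φ(δ − z_{0.01}) = 0.75, so δ = z_{0.01} + z_{0.25} = 2.326 + 0.674 = 3.001.
δ = d·√n ⇒ n = (δ/d)² = (3.001 / 0.83)² = 13.07.
Round up to the next whole unit.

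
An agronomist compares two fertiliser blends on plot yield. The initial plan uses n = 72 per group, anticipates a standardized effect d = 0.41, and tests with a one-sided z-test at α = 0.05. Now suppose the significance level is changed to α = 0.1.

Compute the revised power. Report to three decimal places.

Power ≈ 0.881

δ = d·√(n/2) = 0.41 × √(72/2) = 2.4600 (unchanged). New critical value: z_{0.1} = 1.282.
Revised power = P(Z > 1.282 − δ) = Φ(1.178) = 0.8807.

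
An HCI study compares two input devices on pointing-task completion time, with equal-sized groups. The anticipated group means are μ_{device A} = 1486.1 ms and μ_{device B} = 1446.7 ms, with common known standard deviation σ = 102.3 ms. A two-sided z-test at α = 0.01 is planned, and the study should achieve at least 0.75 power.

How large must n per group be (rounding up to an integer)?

n = 143 per group

Standardized effect: d = |μ_{device A} − μ_{device B}| / σ = |1486.1 − 1446.7| / 102.3 = 0.3851
Set Φ(δ − 2.576) = 0.75; then δ − 2.576 = Φ⁻¹(0.75) = 0.674, giving δ = 3.250.
(The Φ(−δ − z_{α/2}) term is vanishingly small for δ > 0 and is dropped in the standard sample-size formula.)
δ = d·√(n/2) ⇒ n = 2(δ/d)² = 2 × (3.250 / 0.3851)² = 142.44.
Rounding up, n = 143 per group.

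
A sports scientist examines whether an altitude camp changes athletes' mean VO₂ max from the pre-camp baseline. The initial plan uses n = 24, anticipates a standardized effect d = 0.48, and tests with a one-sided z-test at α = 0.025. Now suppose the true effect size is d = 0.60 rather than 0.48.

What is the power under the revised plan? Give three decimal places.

Power ≈ 0.836

With d = 0.60: δ = d·√n = 0.60 × √24 = 2.9394. Critical value z_{0.025} = 1.960.
Revised power = Φ(δ − 1.960) = Φ(0.979) = 0.8363.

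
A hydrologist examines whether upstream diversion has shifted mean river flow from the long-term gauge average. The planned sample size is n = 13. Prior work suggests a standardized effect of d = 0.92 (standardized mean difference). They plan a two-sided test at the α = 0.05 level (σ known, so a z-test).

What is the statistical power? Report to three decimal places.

Power ≈ 0.913

Noncentrality parameter: λ = d·√n = 0.92 × √13 = 3.3171
Two-sided α = 0.05 → critical value z_{0.025} = 1.960.
Power = Φ(λ − 1.960) + Φ(−λ − 1.960) = Φ(1.357) + Φ(-5.277) = 0.9126 + 0.0000 = 0.9126.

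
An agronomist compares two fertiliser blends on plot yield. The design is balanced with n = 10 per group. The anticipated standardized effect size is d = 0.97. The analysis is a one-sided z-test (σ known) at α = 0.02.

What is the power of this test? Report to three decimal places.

Power ≈ 0.546

Noncentrality parameter: δ = d·√(n/2) = 0.97 × √(10/2) = 2.1690
Critical value for a one-sided test at α = 0.02: z_α = 2.054.
Power = P(Z > 2.054 − δ) = Φ(0.115) = 0.5459.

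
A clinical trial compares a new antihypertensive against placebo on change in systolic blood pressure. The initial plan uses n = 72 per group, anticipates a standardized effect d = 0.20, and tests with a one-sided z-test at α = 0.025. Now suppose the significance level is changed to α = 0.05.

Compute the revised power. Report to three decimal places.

δ = d·√(n/2) = 0.20 × √(72/2) = 1.2000 (unchanged). New critical value: z_{0.05} = 1.645.
Revised power = P(Z > 1.645 − δ) = Φ(-0.445) = 0.3282.

Power ≈ 0.328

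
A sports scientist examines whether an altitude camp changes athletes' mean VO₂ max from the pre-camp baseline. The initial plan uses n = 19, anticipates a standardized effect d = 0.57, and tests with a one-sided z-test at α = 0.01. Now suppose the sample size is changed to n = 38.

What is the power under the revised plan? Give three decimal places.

Power ≈ 0.882

With n = 38: δ = d·√n = 0.57 × √38 = 3.5137. Critical value z_{0.01} = 2.326.
Revised power = Φ(δ − 2.326) = Φ(1.187) = 0.8825.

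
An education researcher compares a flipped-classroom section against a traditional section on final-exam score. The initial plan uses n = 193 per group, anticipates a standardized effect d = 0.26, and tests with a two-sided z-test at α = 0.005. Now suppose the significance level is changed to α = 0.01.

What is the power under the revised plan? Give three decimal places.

δ = d·√(n/2) = 0.26 × √(193/2) = 2.5541 (unchanged). New critical value: z_{0.005} = 2.576.
Revised power = Φ(δ − 2.576) + Φ(−δ − 2.576) = Φ(-0.022) + Φ(-5.130) = 0.4913 + 0.0000 = 0.4913.

Power ≈ 0.491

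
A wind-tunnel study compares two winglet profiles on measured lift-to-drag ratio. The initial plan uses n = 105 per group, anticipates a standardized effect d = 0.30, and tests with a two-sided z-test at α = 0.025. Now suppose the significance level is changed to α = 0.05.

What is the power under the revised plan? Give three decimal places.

δ = d·√(n/2) = 0.30 × √(105/2) = 2.1737 (unchanged). New critical value: z_{0.025} = 1.960.
Revised power = Φ(δ − 1.960) + Φ(−δ − 1.960) = Φ(0.214) + Φ(-4.134) = 0.5846 + 0.0000 = 0.5846.

Power ≈ 0.585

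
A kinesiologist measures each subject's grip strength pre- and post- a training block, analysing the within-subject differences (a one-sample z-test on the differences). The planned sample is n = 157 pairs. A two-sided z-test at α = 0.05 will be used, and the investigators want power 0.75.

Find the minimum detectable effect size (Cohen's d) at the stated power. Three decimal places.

Required noncentrality: δ = z_{0.025} + z_{0.25} = 1.960 + 0.674 = 2.634.
(The second rejection-region term Φ(−δ − z_{α/2}) is negligible and dropped.)
δ = d·√n ⇒ d = δ/√n = 2.634/√157 = 0.2103.

d ≈ 0.210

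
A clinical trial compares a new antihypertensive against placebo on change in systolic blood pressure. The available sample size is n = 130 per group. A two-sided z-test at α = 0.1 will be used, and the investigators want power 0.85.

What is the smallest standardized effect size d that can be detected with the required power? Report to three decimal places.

Required noncentrality: δ = z_{0.05} + z_{0.15} = 1.645 + 1.036 = 2.681.
(Lower-tail contribution to power is negligible for δ > 0.)
δ = d·√(n/2) ⇒ d = δ/√(n/2) = 2.681/√(130/2) = 0.3326.

d ≈ 0.333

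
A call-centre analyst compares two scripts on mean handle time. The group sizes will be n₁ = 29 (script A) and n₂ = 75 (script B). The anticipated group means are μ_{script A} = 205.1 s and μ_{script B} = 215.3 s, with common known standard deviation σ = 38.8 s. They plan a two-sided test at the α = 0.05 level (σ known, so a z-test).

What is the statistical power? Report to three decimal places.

Standardized effect: d = |μ_{script A} − μ_{script B}| / σ = |205.1 − 215.3| / 38.8 = 0.2629
Noncentrality parameter: δ = d / √(1/n₁ + 1/n₂) = 0.2629 / √(1/29 + 1/75) = 1.2022
Two-sided α = 0.05 → critical value z_{0.025} = 1.960.
Power = Φ(δ − 1.960) + Φ(−δ − 1.960) = Φ(-0.758) + Φ(-3.162) = 0.2243 + 0.0008 = 0.2251.

Power ≈ 0.225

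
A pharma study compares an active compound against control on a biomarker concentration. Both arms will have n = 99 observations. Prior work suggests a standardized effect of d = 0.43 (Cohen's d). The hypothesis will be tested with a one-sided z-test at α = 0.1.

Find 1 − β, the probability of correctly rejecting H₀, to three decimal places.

Power ≈ 0.959

Noncentrality parameter: δ = d·√(n/2) = 0.43 × √(99/2) = 3.0253
One-sided α = 0.1 → critical value z_{0.1} = 1.282.
Power = Φ(δ − 1.282) = Φ(1.744) = 0.9594.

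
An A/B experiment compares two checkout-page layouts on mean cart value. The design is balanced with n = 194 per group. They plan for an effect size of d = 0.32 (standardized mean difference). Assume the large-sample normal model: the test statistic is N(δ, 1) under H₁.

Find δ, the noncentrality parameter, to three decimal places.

The noncentrality parameter scales effect size by the design's sample-size factor: δ = d·√(n/2) = 0.32 × √(194/2) = 3.1516

δ ≈ 3.152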